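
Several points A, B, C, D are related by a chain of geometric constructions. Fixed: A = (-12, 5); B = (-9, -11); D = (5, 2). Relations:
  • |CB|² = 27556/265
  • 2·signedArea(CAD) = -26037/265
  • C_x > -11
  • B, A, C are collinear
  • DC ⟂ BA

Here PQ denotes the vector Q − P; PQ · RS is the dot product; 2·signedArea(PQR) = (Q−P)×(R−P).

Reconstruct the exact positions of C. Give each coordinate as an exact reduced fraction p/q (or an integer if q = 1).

C = (-2883/265, -259/265)

1. C_x = -2883/265  [B, A, C are collinear ∩ DC ⟂ BA]
2. C_y = -259/265  [B, A, C are collinear ∩ DC ⟂ BA]
   → C = (-2883/265, -259/265)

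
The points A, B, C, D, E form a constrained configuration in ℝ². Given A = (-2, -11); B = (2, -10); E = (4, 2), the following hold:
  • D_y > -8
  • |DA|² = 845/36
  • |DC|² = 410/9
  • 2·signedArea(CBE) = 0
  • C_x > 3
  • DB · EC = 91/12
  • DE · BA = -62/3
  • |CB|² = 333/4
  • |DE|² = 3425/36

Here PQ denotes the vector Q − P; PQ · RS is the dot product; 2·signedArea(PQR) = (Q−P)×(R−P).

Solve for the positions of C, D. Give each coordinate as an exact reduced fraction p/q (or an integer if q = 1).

C = (7/2, -1)
D = (7/6, -22/3)

1. C_x = 7/2  [line -12·x + 2·y + 44 = 0 ∩ |CB|² = 333/4]
2. C_y = -1  [line -12·x + 2·y + 44 = 0 ∩ |CB|² = 333/4]
   → C = (7/2, -1)
3. D_x = 7/6  [DE · BA = -62/3 ∩ DB · EC = 91/12]
4. D_y = -22/3  [DE · BA = -62/3 ∩ DB · EC = 91/12]
   → D = (7/6, -22/3)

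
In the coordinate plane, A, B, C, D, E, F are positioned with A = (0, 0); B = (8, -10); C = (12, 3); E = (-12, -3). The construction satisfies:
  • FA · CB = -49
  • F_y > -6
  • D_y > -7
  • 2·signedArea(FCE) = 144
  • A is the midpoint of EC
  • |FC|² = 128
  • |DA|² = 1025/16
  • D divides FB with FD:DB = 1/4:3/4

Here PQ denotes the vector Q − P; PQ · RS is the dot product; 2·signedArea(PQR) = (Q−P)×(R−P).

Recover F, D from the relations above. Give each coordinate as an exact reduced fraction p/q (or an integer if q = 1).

D = (5, -25/4)
F = (4, -5)

1. F_x = 4  [2·signedArea(FCE) = 144 ∩ FA · CB = -49]
2. F_y = -5  [2·signedArea(FCE) = 144 ∩ FA · CB = -49]
   → F = (4, -5)
3. D_x = 5  [D divides FB with FD:DB = 1/4:3/4]
4. D_y = -25/4  [D divides FB with FD:DB = 1/4:3/4]
   → D = (5, -25/4)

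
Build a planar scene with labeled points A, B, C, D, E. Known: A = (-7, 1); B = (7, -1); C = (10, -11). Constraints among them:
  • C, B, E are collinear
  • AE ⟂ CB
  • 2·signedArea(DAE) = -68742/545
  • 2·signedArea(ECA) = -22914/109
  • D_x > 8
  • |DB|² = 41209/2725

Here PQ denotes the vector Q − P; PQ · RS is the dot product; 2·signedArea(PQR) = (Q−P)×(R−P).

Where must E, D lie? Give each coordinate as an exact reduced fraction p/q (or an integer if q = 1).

1. E_x = 577/109  [C, B, E are collinear ∩ AE ⟂ CB]
2. E_y = 511/109  [C, B, E are collinear ∩ AE ⟂ CB]
   → E = (577/109, 511/109)
3. D_x = 4424/545  [line -402/109·x + 1340/109·y + 47972/545 = 0 ∩ |DB|² = 41209/2725]
4. D_y = -515/109  [line -402/109·x + 1340/109·y + 47972/545 = 0 ∩ |DB|² = 41209/2725]
   → D = (4424/545, -515/109)

D = (4424/545, -515/109)
E = (577/109, 511/109)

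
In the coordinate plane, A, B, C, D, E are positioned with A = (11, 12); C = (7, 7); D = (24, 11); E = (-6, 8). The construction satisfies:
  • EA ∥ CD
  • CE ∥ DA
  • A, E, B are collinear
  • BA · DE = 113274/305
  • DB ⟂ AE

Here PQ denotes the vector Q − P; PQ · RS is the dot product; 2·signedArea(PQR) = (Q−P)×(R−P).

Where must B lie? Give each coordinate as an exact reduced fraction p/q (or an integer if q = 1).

1. B_x = 7044/305  [A, E, B are collinear ∩ DB ⟂ AE]
2. B_y = 4528/305  [A, E, B are collinear ∩ DB ⟂ AE]
   → B = (7044/305, 4528/305)

B = (7044/305, 4528/305)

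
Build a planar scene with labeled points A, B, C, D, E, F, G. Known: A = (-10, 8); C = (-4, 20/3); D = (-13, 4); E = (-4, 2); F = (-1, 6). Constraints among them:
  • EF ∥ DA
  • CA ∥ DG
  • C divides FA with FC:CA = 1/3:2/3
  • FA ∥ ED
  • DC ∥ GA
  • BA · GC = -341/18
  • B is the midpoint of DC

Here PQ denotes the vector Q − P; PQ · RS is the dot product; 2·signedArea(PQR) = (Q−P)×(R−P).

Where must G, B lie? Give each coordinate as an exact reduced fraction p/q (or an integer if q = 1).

B = (-17/2, 16/3)
G = (-19, 16/3)

1. G_x = -19  [DC ∥ GA ∩ CA ∥ DG]
2. G_y = 16/3  [DC ∥ GA ∩ CA ∥ DG]
   → G = (-19, 16/3)
3. B_x = -17/2  [B is the midpoint of DC]
4. B_y = 16/3  [B is the midpoint of DC]
   → B = (-17/2, 16/3)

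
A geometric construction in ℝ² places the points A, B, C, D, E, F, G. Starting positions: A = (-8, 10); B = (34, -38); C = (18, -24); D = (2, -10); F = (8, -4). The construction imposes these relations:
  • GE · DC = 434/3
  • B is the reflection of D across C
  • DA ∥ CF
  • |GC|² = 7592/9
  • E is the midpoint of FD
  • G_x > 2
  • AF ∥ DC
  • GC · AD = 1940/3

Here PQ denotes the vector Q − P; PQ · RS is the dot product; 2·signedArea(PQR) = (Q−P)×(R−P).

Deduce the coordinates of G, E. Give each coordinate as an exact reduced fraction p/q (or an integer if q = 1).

1. E_x = 5  [E is the midpoint of FD]
2. E_y = -7  [E is the midpoint of FD]
   → E = (5, -7)
3. G_x = 8/3  [GE · DC = 434/3 ∩ GC · AD = 1940/3]
4. G_y = 2/3  [GE · DC = 434/3 ∩ GC · AD = 1940/3]
   → G = (8/3, 2/3)

E = (5, -7)
G = (8/3, 2/3)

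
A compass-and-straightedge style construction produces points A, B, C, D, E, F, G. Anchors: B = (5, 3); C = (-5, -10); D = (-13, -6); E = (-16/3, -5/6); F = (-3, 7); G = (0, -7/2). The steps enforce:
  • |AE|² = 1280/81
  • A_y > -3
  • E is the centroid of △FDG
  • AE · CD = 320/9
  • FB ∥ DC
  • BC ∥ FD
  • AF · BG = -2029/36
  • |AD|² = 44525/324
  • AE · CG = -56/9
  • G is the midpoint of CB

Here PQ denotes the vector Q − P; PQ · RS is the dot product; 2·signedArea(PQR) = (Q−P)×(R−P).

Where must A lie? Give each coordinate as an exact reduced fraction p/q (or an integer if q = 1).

1. A_x = -16/9  [AE · CD = 320/9 ∩ AF · BG = -2029/36]
2. A_y = -47/18  [AE · CD = 320/9 ∩ AF · BG = -2029/36]
   → A = (-16/9, -47/18)

A = (-16/9, -47/18)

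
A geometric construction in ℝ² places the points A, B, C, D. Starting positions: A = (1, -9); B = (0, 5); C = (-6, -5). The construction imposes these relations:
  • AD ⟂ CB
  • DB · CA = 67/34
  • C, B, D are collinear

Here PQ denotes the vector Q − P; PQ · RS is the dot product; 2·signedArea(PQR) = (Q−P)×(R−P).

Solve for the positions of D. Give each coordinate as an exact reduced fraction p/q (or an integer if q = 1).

1. D_x = -201/34  [C, B, D are collinear ∩ AD ⟂ CB]
2. D_y = -165/34  [C, B, D are collinear ∩ AD ⟂ CB]
   → D = (-201/34, -165/34)

D = (-201/34, -165/34)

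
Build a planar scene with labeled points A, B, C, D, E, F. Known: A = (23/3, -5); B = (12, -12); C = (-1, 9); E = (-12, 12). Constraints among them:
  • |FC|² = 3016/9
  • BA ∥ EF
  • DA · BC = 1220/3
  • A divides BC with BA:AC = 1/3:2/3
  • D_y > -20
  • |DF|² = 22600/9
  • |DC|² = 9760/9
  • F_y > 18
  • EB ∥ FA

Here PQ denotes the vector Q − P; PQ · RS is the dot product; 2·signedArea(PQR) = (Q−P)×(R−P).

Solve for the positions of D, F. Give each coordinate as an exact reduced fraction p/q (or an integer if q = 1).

D = (49/3, -19)
F = (-49/3, 19)

1. D_x = 49/3  [line 13·x + -21·y + -1834/3 = 0 ∩ |DC|² = 9760/9]
2. D_y = -19  [line 13·x + -21·y + -1834/3 = 0 ∩ |DC|² = 9760/9]
   → D = (49/3, -19)
3. F_x = -49/3  [EB ∥ FA ∩ BA ∥ EF]
4. F_y = 19  [EB ∥ FA ∩ BA ∥ EF]
   → F = (-49/3, 19)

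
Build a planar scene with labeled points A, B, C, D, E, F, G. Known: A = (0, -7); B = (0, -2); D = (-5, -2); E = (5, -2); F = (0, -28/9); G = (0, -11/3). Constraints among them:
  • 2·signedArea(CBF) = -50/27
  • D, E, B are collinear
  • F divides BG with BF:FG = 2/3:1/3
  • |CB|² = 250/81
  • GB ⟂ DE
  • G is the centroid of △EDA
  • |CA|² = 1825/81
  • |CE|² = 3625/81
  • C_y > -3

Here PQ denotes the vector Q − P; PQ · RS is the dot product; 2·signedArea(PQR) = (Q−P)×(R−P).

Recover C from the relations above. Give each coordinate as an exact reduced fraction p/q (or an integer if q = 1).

C = (-5/3, -23/9)

1. C_x = -5/3  [2·signedArea(CBF) = -50/27]
2. C_y = -23/9  [|CA|² = 1825/81]
   → C = (-5/3, -23/9)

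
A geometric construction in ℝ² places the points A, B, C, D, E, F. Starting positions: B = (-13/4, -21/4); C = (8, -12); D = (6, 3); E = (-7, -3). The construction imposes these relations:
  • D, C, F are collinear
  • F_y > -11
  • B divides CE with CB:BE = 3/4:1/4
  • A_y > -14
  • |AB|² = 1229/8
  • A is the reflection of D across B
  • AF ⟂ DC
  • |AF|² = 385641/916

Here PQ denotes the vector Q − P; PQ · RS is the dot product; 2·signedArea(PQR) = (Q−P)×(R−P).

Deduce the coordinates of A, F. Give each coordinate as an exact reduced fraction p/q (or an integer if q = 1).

A = (-25/2, -27/2)
F = (1795/229, -4941/458)

1. A_x = -25/2  [A is the reflection of D across B]
2. A_y = -27/2  [A is the reflection of D across B]
   → A = (-25/2, -27/2)
3. F_x = 1795/229  [D, C, F are collinear ∩ AF ⟂ DC]
4. F_y = -4941/458  [D, C, F are collinear ∩ AF ⟂ DC]
   → F = (1795/229, -4941/458)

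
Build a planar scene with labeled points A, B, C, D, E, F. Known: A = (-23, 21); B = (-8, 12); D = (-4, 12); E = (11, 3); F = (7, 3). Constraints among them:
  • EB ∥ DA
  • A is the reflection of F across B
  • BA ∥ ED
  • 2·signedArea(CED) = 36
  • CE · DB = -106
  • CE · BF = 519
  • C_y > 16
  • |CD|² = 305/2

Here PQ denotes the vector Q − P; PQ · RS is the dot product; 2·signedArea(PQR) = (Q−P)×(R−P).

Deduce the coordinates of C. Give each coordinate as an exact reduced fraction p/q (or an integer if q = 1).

C = (-31/2, 33/2)

1. C_x = -31/2  [CE · DB = -106 ∩ CE · BF = 519]
2. C_y = 33/2  [CE · DB = -106 ∩ CE · BF = 519]
   → C = (-31/2, 33/2)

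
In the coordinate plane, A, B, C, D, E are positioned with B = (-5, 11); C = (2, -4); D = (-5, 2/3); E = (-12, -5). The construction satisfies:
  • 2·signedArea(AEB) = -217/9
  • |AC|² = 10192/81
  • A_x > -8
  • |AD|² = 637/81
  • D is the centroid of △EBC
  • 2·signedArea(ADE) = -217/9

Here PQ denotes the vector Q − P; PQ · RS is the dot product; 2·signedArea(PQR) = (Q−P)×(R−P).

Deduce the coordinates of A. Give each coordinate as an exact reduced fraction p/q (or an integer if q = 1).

1. A_x = -22/3  [2·signedArea(ADE) = -217/9 ∩ 2·signedArea(AEB) = -217/9]
2. A_y = 20/9  [2·signedArea(ADE) = -217/9 ∩ 2·signedArea(AEB) = -217/9]
   → A = (-22/3, 20/9)

A = (-22/3, 20/9)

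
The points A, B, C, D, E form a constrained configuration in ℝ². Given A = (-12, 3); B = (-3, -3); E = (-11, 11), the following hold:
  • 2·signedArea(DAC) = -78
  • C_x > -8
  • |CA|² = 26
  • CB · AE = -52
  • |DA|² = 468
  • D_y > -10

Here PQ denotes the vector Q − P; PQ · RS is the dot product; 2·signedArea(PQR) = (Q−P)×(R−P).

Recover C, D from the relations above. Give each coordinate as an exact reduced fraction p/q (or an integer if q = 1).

C = (-7, 4)
D = (6, -9)

1. C_x = -7  [line -1·x + -8·y + 25 = 0 ∩ |CA|² = 26]
2. C_y = 4  [line -1·x + -8·y + 25 = 0 ∩ |CA|² = 26]
   → C = (-7, 4)
3. D_x = 6  [line -1·x + 5·y + 51 = 0 ∩ |DA|² = 468]
4. D_y = -9  [line -1·x + 5·y + 51 = 0 ∩ |DA|² = 468]
   → D = (6, -9)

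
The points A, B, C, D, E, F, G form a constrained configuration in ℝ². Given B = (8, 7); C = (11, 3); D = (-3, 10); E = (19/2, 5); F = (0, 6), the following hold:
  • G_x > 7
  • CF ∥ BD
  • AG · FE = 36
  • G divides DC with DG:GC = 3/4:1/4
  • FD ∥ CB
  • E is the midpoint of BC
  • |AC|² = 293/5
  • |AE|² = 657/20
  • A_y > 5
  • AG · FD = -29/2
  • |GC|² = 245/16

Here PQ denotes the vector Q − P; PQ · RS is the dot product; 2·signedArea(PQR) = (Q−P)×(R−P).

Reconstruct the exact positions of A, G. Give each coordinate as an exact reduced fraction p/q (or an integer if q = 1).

1. G_x = 15/2  [G divides DC with DG:GC = 3/4:1/4]
2. G_y = 19/4  [G divides DC with DG:GC = 3/4:1/4]
   → G = (15/2, 19/4)
3. A_x = 19/5  [AG · FE = 36 ∩ AG · FD = -29/2]
4. A_y = 28/5  [AG · FE = 36 ∩ AG · FD = -29/2]
   → A = (19/5, 28/5)

A = (19/5, 28/5)
G = (15/2, 19/4)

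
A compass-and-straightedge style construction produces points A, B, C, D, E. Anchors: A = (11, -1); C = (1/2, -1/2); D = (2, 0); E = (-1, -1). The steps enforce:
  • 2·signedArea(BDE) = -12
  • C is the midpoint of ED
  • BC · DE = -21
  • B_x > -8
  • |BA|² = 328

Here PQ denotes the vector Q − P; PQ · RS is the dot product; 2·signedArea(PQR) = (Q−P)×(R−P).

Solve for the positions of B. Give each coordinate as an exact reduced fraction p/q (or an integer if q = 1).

1. B_x = -7  [BC · DE = -21 ∩ 2·signedArea(BDE) = -12]
2. B_y = 1  [BC · DE = -21 ∩ 2·signedArea(BDE) = -12]
   → B = (-7, 1)

B = (-7, 1)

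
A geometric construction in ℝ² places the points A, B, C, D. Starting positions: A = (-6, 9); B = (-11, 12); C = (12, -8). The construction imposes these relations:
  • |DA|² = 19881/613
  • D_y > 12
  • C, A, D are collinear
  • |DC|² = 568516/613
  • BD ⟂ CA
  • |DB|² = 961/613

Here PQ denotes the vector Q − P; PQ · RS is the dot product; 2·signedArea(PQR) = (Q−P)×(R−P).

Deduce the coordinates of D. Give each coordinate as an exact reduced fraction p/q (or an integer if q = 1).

1. D_x = -6216/613  [C, A, D are collinear ∩ BD ⟂ CA]
2. D_y = 7914/613  [C, A, D are collinear ∩ BD ⟂ CA]
   → D = (-6216/613, 7914/613)

D = (-6216/613, 7914/613)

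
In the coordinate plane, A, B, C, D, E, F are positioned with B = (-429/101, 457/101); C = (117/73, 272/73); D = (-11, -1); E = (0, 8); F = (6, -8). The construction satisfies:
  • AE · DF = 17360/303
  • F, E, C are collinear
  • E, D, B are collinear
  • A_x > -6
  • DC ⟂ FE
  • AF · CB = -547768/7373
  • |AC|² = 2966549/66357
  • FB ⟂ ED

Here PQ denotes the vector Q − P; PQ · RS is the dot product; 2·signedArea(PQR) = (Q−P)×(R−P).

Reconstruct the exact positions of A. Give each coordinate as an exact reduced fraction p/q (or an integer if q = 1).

A = (-1540/303, 388/101)

1. A_x = -1540/303  [AF · CB = -547768/7373 ∩ AE · DF = 17360/303]
2. A_y = 388/101  [AF · CB = -547768/7373 ∩ AE · DF = 17360/303]
   → A = (-1540/303, 388/101)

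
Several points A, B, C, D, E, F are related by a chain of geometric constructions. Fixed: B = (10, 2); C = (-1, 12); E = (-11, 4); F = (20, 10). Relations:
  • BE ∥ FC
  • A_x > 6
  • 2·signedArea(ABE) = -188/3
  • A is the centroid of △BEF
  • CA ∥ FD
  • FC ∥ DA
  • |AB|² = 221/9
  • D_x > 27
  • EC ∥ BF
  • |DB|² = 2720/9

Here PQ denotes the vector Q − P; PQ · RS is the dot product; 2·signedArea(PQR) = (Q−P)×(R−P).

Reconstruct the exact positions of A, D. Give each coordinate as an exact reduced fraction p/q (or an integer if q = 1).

A = (19/3, 16/3)
D = (82/3, 10/3)

1. A_x = 19/3  [A is the centroid of △BEF]
2. A_y = 16/3  [A is the centroid of △BEF]
   → A = (19/3, 16/3)
3. D_x = 82/3  [FC ∥ DA ∩ CA ∥ FD]
4. D_y = 10/3  [FC ∥ DA ∩ CA ∥ FD]
   → D = (82/3, 10/3)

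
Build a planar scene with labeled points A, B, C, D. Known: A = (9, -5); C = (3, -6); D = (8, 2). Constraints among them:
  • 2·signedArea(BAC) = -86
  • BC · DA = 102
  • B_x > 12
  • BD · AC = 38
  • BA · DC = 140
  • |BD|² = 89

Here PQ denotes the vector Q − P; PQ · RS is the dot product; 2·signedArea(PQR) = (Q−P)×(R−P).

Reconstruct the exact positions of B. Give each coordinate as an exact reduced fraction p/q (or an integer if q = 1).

1. B_x = 13  [BC · DA = 102 ∩ BA · DC = 140]
2. B_y = 10  [BC · DA = 102 ∩ BA · DC = 140]
   → B = (13, 10)

B = (13, 10)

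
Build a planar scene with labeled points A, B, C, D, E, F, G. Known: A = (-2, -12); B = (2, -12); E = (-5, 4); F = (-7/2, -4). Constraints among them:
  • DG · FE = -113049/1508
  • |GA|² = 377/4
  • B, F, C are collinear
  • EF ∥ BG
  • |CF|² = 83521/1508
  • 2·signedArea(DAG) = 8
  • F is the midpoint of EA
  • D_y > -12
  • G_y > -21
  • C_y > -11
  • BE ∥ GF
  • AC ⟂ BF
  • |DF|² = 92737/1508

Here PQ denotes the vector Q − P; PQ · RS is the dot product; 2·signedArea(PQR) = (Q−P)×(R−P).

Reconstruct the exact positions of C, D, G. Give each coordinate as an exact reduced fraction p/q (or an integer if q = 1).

C = (270/377, -3820/377)
D = (-498/377, -4348/377)
G = (7/2, -20)

1. C_x = 270/377  [B, F, C are collinear ∩ AC ⟂ BF]
2. C_y = -3820/377  [B, F, C are collinear ∩ AC ⟂ BF]
   → C = (270/377, -3820/377)
3. G_x = 7/2  [BE ∥ GF ∩ EF ∥ BG]
4. G_y = -20  [BE ∥ GF ∩ EF ∥ BG]
   → G = (7/2, -20)
5. D_x = -498/377  [DG · FE = -113049/1508 ∩ 2·signedArea(DAG) = 8]
6. D_y = -4348/377  [DG · FE = -113049/1508 ∩ 2·signedArea(DAG) = 8]
   → D = (-498/377, -4348/377)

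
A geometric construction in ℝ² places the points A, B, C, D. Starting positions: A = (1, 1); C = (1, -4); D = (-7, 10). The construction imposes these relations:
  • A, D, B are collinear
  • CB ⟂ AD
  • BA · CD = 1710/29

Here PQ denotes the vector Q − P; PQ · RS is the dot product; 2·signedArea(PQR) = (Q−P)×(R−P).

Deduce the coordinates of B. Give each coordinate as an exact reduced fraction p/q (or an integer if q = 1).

B = (101/29, -52/29)

1. B_x = 101/29  [A, D, B are collinear ∩ CB ⟂ AD]
2. B_y = -52/29  [A, D, B are collinear ∩ CB ⟂ AD]
   → B = (101/29, -52/29)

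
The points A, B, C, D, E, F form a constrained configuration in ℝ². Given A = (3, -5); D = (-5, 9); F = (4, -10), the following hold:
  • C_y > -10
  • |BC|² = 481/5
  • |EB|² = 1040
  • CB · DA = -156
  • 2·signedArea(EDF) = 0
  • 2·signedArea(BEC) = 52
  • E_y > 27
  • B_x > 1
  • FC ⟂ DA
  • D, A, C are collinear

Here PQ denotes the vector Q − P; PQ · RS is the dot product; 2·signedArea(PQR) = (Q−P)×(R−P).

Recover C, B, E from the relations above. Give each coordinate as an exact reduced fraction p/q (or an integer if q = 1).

B = (2, 0)
C = (27/5, -46/5)
E = (-14, 28)

1. C_x = 27/5  [D, A, C are collinear ∩ FC ⟂ DA]
2. C_y = -46/5  [D, A, C are collinear ∩ FC ⟂ DA]
   → C = (27/5, -46/5)
3. B_x = 2  [line 8·x + -14·y + -16 = 0 ∩ |BC|² = 481/5]
4. B_y = 0  [line 8·x + -14·y + -16 = 0 ∩ |BC|² = 481/5]
   → B = (2, 0)
5. E_x = -14  [2·signedArea(BEC) = 52 ∩ 2·signedArea(EDF) = 0]
6. E_y = 28  [2·signedArea(BEC) = 52 ∩ 2·signedArea(EDF) = 0]
   → E = (-14, 28)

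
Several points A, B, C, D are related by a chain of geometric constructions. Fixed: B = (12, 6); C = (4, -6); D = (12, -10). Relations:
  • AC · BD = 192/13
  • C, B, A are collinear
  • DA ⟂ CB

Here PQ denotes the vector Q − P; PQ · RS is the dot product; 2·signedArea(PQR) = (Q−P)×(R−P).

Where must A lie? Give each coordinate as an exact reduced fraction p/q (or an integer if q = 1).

A = (60/13, -66/13)

1. A_x = 60/13  [C, B, A are collinear ∩ DA ⟂ CB]
2. A_y = -66/13  [C, B, A are collinear ∩ DA ⟂ CB]
   → A = (60/13, -66/13)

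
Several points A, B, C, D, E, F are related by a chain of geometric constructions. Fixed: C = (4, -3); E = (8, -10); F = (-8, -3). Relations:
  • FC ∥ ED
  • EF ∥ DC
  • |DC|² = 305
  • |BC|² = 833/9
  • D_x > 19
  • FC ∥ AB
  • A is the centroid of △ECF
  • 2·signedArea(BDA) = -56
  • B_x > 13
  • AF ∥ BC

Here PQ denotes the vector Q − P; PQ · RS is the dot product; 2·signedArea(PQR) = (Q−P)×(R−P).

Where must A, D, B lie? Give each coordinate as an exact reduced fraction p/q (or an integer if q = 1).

1. A_x = 4/3  [A is the centroid of △ECF]
2. A_y = -16/3  [A is the centroid of △ECF]
   → A = (4/3, -16/3)
3. D_x = 20  [EF ∥ DC ∩ FC ∥ ED]
4. D_y = -10  [EF ∥ DC ∩ FC ∥ ED]
   → D = (20, -10)
5. B_x = 40/3  [AF ∥ BC ∩ FC ∥ AB]
6. B_y = -16/3  [AF ∥ BC ∩ FC ∥ AB]
   → B = (40/3, -16/3)

A = (4/3, -16/3)
B = (40/3, -16/3)
D = (20, -10)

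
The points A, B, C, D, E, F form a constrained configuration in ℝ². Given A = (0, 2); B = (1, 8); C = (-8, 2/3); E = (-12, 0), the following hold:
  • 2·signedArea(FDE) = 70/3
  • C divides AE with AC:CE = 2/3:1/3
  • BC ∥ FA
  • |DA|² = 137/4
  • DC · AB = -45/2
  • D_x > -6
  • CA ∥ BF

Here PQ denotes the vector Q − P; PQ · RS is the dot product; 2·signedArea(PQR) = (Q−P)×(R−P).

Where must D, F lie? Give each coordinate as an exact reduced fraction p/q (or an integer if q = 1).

1. F_x = 9  [BC ∥ FA ∩ CA ∥ BF]
2. F_y = 28/3  [BC ∥ FA ∩ CA ∥ BF]
   → F = (9, 28/3)
3. D_x = -11/2  [DC · AB = -45/2 ∩ 2·signedArea(FDE) = 70/3]
4. D_y = 4  [DC · AB = -45/2 ∩ 2·signedArea(FDE) = 70/3]
   → D = (-11/2, 4)

D = (-11/2, 4)
F = (9, 28/3)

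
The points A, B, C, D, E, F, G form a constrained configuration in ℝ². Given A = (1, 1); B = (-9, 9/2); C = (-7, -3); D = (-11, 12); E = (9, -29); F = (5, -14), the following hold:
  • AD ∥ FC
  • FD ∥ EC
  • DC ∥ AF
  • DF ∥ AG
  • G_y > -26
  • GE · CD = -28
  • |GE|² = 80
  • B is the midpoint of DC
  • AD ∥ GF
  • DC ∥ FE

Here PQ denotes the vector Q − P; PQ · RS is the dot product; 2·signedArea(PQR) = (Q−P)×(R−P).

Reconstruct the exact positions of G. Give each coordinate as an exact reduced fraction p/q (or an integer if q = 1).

1. G_x = 17  [AD ∥ GF ∩ DF ∥ AG]
2. G_y = -25  [AD ∥ GF ∩ DF ∥ AG]
   → G = (17, -25)

G = (17, -25)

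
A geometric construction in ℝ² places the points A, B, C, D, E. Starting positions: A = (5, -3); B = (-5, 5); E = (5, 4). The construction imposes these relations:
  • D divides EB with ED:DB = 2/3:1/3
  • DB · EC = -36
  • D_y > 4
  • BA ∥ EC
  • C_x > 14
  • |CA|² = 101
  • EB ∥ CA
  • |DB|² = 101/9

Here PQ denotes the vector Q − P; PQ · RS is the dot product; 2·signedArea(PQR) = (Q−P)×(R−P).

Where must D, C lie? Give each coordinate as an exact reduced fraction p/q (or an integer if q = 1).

1. D_x = -5/3  [D divides EB with ED:DB = 2/3:1/3]
2. D_y = 14/3  [D divides EB with ED:DB = 2/3:1/3]
   → D = (-5/3, 14/3)
3. C_x = 15  [EB ∥ CA ∩ BA ∥ EC]
4. C_y = -4  [EB ∥ CA ∩ BA ∥ EC]
   → C = (15, -4)

C = (15, -4)
D = (-5/3, 14/3)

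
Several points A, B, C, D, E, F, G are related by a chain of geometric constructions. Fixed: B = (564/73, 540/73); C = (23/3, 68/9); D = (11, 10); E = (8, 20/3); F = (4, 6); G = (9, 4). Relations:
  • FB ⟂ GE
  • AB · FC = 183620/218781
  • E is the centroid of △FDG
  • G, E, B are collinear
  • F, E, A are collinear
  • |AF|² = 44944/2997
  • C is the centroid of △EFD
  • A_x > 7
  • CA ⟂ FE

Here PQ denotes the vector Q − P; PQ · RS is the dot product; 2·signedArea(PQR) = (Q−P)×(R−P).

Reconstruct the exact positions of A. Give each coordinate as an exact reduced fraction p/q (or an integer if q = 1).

A = (868/111, 2210/333)

1. A_x = 868/111  [F, E, A are collinear ∩ CA ⟂ FE]
2. A_y = 2210/333  [F, E, A are collinear ∩ CA ⟂ FE]
   → A = (868/111, 2210/333)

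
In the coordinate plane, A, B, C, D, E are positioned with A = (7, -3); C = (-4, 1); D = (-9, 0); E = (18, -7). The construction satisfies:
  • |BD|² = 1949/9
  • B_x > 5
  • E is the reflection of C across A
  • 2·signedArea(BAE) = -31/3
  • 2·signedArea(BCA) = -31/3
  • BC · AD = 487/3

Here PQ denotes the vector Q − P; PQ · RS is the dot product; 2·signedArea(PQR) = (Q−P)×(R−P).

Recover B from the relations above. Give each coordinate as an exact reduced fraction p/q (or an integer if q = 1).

1. B_x = 16/3  [2·signedArea(BCA) = -31/3 ∩ BC · AD = 487/3]
2. B_y = -10/3  [2·signedArea(BCA) = -31/3 ∩ BC · AD = 487/3]
   → B = (16/3, -10/3)

B = (16/3, -10/3)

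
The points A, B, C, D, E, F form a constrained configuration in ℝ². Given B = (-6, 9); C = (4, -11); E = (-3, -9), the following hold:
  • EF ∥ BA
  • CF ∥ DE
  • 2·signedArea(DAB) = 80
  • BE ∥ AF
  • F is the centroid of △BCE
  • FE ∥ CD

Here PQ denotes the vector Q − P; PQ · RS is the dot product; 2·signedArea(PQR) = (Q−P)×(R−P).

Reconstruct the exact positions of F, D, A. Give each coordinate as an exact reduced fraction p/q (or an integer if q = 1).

1. F_x = -5/3  [F is the centroid of △BCE]
2. F_y = -11/3  [F is the centroid of △BCE]
   → F = (-5/3, -11/3)
3. D_x = 8/3  [CF ∥ DE ∩ FE ∥ CD]
4. D_y = -49/3  [CF ∥ DE ∩ FE ∥ CD]
   → D = (8/3, -49/3)
5. A_x = -14/3  [BE ∥ AF ∩ EF ∥ BA]
6. A_y = 43/3  [BE ∥ AF ∩ EF ∥ BA]
   → A = (-14/3, 43/3)

A = (-14/3, 43/3)
D = (8/3, -49/3)
F = (-5/3, -11/3)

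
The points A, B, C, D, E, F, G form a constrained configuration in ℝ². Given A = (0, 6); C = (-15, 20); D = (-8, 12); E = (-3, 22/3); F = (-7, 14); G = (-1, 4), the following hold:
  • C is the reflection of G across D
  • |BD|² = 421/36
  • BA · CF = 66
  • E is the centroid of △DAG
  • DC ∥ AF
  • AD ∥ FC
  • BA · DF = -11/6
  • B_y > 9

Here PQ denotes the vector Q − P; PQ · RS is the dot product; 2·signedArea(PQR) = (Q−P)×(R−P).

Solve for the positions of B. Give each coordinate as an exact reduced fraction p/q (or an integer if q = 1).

1. B_x = -11/2  [BA · CF = 66 ∩ BA · DF = -11/6]
2. B_y = 29/3  [BA · CF = 66 ∩ BA · DF = -11/6]
   → B = (-11/2, 29/3)

B = (-11/2, 29/3)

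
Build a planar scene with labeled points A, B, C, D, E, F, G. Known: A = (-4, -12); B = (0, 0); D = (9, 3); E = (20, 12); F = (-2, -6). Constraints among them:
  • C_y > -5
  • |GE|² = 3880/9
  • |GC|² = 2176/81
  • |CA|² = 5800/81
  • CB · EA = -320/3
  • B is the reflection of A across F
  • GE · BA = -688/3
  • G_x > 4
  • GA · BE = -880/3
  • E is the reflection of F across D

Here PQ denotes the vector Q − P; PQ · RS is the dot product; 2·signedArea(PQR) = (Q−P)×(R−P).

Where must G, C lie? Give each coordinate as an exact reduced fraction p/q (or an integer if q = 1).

C = (2/9, -14/3)
G = (14/3, -2)

1. G_x = 14/3  [GE · BA = -688/3 ∩ GA · BE = -880/3]
2. G_y = -2  [GE · BA = -688/3 ∩ GA · BE = -880/3]
   → G = (14/3, -2)
3. C_x = 2/9  [line 24·x + 24·y + 320/3 = 0 ∩ |CA|² = 5800/81]
4. C_y = -14/3  [line 24·x + 24·y + 320/3 = 0 ∩ |CA|² = 5800/81]
   → C = (2/9, -14/3)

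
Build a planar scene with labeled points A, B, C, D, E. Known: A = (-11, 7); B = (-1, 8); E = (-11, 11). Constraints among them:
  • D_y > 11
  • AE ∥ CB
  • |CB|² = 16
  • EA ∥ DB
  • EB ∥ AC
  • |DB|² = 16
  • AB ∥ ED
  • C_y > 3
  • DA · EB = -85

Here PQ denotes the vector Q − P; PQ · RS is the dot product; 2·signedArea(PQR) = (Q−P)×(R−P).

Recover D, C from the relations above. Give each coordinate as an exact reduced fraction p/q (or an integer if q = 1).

1. D_x = -1  [EA ∥ DB ∩ AB ∥ ED]
2. D_y = 12  [EA ∥ DB ∩ AB ∥ ED]
   → D = (-1, 12)
3. C_x = -1  [AE ∥ CB ∩ EB ∥ AC]
4. C_y = 4  [AE ∥ CB ∩ EB ∥ AC]
   → C = (-1, 4)

C = (-1, 4)
D = (-1, 12)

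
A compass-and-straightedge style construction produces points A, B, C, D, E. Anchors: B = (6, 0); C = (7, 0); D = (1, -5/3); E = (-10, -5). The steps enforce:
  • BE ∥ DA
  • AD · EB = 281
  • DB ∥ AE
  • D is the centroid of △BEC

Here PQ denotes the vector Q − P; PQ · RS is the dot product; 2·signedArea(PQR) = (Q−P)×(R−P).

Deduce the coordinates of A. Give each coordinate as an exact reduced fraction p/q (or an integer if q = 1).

A = (-15, -20/3)

1. A_x = -15  [DB ∥ AE ∩ BE ∥ DA]
2. A_y = -20/3  [DB ∥ AE ∩ BE ∥ DA]
   → A = (-15, -20/3)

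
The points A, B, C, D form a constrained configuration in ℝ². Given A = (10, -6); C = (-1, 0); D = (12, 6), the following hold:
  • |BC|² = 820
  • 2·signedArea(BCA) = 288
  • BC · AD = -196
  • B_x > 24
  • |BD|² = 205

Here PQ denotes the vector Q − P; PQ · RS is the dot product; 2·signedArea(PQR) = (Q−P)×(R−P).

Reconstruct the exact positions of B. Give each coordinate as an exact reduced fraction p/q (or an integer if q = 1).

1. B_x = 25  [BC · AD = -196 ∩ 2·signedArea(BCA) = 288]
2. B_y = 12  [BC · AD = -196 ∩ 2·signedArea(BCA) = 288]
   → B = (25, 12)

B = (25, 12)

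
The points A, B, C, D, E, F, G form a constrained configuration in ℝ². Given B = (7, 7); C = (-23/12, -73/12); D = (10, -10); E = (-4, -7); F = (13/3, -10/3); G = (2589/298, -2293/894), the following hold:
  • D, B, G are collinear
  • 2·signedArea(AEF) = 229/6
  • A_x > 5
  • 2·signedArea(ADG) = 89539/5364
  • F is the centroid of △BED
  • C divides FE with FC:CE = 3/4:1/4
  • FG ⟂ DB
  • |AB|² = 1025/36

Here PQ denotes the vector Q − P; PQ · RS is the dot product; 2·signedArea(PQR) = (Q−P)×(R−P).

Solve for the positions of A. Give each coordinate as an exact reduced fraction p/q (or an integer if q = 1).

1. A_x = 17/3  [2·signedArea(ADG) = 89539/5364 ∩ 2·signedArea(AEF) = 229/6]
2. A_y = 11/6  [2·signedArea(ADG) = 89539/5364 ∩ 2·signedArea(AEF) = 229/6]
   → A = (17/3, 11/6)

A = (17/3, 11/6)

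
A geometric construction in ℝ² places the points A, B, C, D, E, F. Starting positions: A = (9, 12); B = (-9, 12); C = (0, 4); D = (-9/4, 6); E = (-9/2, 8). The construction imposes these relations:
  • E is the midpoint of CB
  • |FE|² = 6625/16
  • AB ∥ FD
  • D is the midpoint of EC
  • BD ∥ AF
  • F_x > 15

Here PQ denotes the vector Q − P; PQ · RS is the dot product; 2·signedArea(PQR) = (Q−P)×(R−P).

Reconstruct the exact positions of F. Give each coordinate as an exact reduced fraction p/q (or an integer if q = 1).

1. F_x = 63/4  [AB ∥ FD ∩ BD ∥ AF]
2. F_y = 6  [AB ∥ FD ∩ BD ∥ AF]
   → F = (63/4, 6)

F = (63/4, 6)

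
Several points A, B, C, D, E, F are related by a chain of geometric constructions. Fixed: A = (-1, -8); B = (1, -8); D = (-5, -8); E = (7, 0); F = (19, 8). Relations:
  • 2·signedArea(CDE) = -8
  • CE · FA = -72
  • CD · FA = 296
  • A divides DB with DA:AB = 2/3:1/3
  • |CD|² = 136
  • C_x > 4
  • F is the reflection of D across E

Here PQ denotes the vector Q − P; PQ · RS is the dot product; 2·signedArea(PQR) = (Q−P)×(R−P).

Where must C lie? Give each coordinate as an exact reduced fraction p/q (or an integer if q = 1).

1. C_x = 5  [CE · FA = -72 ∩ 2·signedArea(CDE) = -8]
2. C_y = -2  [CE · FA = -72 ∩ 2·signedArea(CDE) = -8]
   → C = (5, -2)

C = (5, -2)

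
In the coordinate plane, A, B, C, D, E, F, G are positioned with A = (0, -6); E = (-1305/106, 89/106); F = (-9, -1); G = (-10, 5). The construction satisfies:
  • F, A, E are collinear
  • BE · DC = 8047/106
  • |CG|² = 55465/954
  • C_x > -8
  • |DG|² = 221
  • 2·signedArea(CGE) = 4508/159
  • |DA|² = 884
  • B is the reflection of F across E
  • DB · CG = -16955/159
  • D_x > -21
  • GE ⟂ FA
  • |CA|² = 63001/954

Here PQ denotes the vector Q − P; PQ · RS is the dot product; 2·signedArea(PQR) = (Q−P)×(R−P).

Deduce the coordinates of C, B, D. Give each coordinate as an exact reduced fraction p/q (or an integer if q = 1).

B = (-828/53, 142/53)
C = (-753/106, -653/318)
D = (-20, 16)

1. C_x = -753/106  [line 441/106·x + -245/106·y + 7889/318 = 0 ∩ |CA|² = 63001/954]
2. C_y = -653/318  [line 441/106·x + -245/106·y + 7889/318 = 0 ∩ |CA|² = 63001/954]
   → C = (-753/106, -653/318)
3. B_x = -828/53  [B is the reflection of F across E]
4. B_y = 142/53  [B is the reflection of F across E]
   → B = (-828/53, 142/53)
5. D_x = -20  [DB · CG = -16955/159 ∩ BE · DC = 8047/106]
6. D_y = 16  [DB · CG = -16955/159 ∩ BE · DC = 8047/106]
   → D = (-20, 16)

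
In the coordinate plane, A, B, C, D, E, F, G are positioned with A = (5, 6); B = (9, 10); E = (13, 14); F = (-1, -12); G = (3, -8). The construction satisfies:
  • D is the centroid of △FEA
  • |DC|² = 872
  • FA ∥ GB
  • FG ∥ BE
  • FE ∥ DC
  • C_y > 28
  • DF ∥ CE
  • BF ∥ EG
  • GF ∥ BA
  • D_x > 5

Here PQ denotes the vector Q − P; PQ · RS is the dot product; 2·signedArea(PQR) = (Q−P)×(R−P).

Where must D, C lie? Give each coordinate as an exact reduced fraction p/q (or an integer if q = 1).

C = (59/3, 86/3)
D = (17/3, 8/3)

1. D_x = 17/3  [D is the centroid of △FEA]
2. D_y = 8/3  [D is the centroid of △FEA]
   → D = (17/3, 8/3)
3. C_x = 59/3  [DF ∥ CE ∩ FE ∥ DC]
4. C_y = 86/3  [DF ∥ CE ∩ FE ∥ DC]
   → C = (59/3, 86/3)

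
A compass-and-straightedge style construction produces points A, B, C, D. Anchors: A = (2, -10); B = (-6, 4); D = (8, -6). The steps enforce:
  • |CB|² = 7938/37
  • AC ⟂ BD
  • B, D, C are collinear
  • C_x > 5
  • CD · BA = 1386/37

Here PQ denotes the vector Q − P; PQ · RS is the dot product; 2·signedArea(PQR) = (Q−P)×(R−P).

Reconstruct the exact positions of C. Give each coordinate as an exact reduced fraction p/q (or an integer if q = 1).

C = (219/37, -167/37)

1. C_x = 219/37  [B, D, C are collinear ∩ AC ⟂ BD]
2. C_y = -167/37  [B, D, C are collinear ∩ AC ⟂ BD]
   → C = (219/37, -167/37)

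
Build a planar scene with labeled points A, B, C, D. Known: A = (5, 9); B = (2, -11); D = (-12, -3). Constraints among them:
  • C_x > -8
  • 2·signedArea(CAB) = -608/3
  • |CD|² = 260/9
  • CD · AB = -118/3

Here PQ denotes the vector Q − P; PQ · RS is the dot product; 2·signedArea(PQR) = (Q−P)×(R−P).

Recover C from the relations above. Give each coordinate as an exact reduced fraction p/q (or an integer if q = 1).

1. C_x = -22/3  [CD · AB = -118/3 ∩ 2·signedArea(CAB) = -608/3]
2. C_y = -17/3  [CD · AB = -118/3 ∩ 2·signedArea(CAB) = -608/3]
   → C = (-22/3, -17/3)

C = (-22/3, -17/3)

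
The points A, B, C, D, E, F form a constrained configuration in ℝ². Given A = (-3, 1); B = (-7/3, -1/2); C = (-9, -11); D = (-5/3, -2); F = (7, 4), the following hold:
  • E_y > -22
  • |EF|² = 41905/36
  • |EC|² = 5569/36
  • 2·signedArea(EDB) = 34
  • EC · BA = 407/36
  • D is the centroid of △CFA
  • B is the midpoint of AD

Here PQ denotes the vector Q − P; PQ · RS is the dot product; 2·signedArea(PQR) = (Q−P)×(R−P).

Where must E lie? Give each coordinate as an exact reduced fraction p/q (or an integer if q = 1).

E = (-47/3, -43/2)

1. E_x = -47/3  [2·signedArea(EDB) = 34 ∩ EC · BA = 407/36]
2. E_y = -43/2  [2·signedArea(EDB) = 34 ∩ EC · BA = 407/36]
   → E = (-47/3, -43/2)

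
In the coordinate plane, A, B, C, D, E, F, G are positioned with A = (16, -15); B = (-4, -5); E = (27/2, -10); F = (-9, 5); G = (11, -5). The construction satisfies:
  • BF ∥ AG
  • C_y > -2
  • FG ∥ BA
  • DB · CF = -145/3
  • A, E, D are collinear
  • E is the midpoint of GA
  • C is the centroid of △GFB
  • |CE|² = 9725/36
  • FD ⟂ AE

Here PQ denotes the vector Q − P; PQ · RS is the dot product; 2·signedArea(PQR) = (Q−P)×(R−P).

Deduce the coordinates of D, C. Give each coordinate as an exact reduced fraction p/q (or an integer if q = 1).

C = (-2/3, -5/3)
D = (3, 11)

1. D_x = 3  [A, E, D are collinear ∩ FD ⟂ AE]
2. D_y = 11  [A, E, D are collinear ∩ FD ⟂ AE]
   → D = (3, 11)
3. C_x = -2/3  [C is the centroid of △GFB]
4. C_y = -5/3  [C is the centroid of △GFB]
   → C = (-2/3, -5/3)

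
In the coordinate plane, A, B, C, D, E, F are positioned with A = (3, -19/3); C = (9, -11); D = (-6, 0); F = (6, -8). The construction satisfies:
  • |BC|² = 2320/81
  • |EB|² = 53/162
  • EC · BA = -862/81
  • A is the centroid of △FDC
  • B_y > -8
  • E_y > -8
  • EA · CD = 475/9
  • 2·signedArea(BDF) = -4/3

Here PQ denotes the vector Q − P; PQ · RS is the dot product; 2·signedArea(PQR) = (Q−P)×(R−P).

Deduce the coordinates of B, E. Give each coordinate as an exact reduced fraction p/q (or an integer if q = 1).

1. B_x = 5  [line 8·x + 12·y + 148/3 = 0 ∩ |BC|² = 2320/81]
2. B_y = -67/9  [line 8·x + 12·y + 148/3 = 0 ∩ |BC|² = 2320/81]
   → B = (5, -67/9)
3. E_x = 11/2  [EA · CD = 475/9 ∩ EC · BA = -862/81]
4. E_y = -139/18  [EA · CD = 475/9 ∩ EC · BA = -862/81]
   → E = (11/2, -139/18)

B = (5, -67/9)
E = (11/2, -139/18)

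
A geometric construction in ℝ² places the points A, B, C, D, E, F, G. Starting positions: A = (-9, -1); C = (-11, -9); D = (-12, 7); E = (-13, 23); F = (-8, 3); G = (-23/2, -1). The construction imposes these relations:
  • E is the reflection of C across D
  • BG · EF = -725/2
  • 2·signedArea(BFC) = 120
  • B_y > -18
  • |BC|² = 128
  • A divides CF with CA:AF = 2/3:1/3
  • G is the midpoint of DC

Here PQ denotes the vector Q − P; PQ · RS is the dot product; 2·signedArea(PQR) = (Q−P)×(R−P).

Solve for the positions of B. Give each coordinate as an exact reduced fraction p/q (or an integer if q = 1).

1. B_x = -3  [2·signedArea(BFC) = 120 ∩ BG · EF = -725/2]
2. B_y = -17  [2·signedArea(BFC) = 120 ∩ BG · EF = -725/2]
   → B = (-3, -17)

B = (-3, -17)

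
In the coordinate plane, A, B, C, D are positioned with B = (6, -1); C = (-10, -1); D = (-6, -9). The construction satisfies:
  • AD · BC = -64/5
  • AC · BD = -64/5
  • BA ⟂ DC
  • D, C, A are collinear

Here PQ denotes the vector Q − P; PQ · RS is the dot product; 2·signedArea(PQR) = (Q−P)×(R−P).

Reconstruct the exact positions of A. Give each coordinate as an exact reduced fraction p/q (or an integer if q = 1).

A = (-34/5, -37/5)

1. A_x = -34/5  [D, C, A are collinear ∩ BA ⟂ DC]
2. A_y = -37/5  [D, C, A are collinear ∩ BA ⟂ DC]
   → A = (-34/5, -37/5)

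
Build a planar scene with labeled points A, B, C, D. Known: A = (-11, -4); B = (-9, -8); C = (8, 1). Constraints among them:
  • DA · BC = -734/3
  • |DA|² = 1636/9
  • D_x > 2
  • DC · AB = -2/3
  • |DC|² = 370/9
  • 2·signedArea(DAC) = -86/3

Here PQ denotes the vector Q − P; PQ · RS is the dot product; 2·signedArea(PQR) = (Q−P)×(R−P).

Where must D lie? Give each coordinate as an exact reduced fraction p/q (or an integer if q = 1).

D = (7/3, -2)

1. D_x = 7/3  [2·signedArea(DAC) = -86/3 ∩ DC · AB = -2/3]
2. D_y = -2  [2·signedArea(DAC) = -86/3 ∩ DC · AB = -2/3]
   → D = (7/3, -2)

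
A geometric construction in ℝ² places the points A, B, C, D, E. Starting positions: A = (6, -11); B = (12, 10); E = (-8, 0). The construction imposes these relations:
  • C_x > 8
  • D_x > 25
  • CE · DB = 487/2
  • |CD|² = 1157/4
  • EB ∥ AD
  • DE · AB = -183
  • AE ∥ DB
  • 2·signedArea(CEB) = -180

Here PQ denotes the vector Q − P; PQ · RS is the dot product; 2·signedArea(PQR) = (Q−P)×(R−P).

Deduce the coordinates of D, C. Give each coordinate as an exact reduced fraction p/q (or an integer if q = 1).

C = (9, -1/2)
D = (26, -1)

1. D_x = 26  [AE ∥ DB ∩ EB ∥ AD]
2. D_y = -1  [AE ∥ DB ∩ EB ∥ AD]
   → D = (26, -1)
3. C_x = 9  [2·signedArea(CEB) = -180 ∩ CE · DB = 487/2]
4. C_y = -1/2  [2·signedArea(CEB) = -180 ∩ CE · DB = 487/2]
   → C = (9, -1/2)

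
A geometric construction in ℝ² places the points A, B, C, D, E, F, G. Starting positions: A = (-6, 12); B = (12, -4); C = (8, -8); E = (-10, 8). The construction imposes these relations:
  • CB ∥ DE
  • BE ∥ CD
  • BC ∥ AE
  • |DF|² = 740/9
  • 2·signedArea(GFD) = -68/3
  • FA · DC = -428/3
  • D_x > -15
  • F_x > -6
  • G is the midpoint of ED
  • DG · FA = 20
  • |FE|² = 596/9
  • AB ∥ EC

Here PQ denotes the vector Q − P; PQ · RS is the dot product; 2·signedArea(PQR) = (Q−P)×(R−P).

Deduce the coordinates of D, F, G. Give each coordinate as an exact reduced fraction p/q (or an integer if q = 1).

D = (-14, 4)
F = (-16/3, 4/3)
G = (-12, 6)

1. D_x = -14  [CB ∥ DE ∩ BE ∥ CD]
2. D_y = 4  [CB ∥ DE ∩ BE ∥ CD]
   → D = (-14, 4)
3. F_x = -16/3  [line -22·x + 12·y + -400/3 = 0 ∩ |DF|² = 740/9]
4. F_y = 4/3  [line -22·x + 12·y + -400/3 = 0 ∩ |DF|² = 740/9]
   → F = (-16/3, 4/3)
5. G_x = -12  [G is the midpoint of ED]
6. G_y = 6  [G is the midpoint of ED]
   → G = (-12, 6)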